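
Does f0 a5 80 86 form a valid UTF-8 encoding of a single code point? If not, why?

Leading byte 0xF0 = 11110000 → 4-byte form.
Continuation bytes 0xA5=10100101, 0x80=10000000, 0x86=10000110 all match 10xxxxxx.
Decoded value 0x25006 is ≥ 0x10000 (shortest form) and not a surrogate.

valid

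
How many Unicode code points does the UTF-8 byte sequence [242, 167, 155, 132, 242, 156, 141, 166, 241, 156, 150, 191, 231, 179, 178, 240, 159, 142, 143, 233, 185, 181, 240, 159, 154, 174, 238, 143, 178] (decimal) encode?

8

Byte at offset 0: 0xF2 = 11110010 → 4-byte char (#1). Advance 4.
Byte at offset 4: 0xF2 = 11110010 → 4-byte char (#2). Advance 4.
Byte at offset 8: 0xF1 = 11110001 → 4-byte char (#3). Advance 4.
Byte at offset 12: 0xE7 = 11100111 → 3-byte char (#4). Advance 3.
Byte at offset 15: 0xF0 = 11110000 → 4-byte char (#5). Advance 4.
Byte at offset 19: 0xE9 = 11101001 → 3-byte char (#6). Advance 3.
Byte at offset 22: 0xF0 = 11110000 → 4-byte char (#7). Advance 4.
Byte at offset 26: 0xEE = 11101110 → 3-byte char (#8). Advance 3.
Reached end at offset 29 after 8 code points.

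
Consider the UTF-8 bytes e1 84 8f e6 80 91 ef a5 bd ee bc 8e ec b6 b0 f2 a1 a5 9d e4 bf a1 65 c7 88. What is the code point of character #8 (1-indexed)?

Offset 0: leading byte 0xE1 = 11100001 → 3-byte char #1 = E1 84 8F.
Offset 3: leading byte 0xE6 = 11100110 → 3-byte char #2 = E6 80 91.
Offset 6: leading byte 0xEF = 11101111 → 3-byte char #3 = EF A5 BD.
Offset 9: leading byte 0xEE = 11101110 → 3-byte char #4 = EE BC 8E.
Offset 12: leading byte 0xEC = 11101100 → 3-byte char #5 = EC B6 B0.
Offset 15: leading byte 0xF2 = 11110010 → 4-byte char #6 = F2 A1 A5 9D.
Offset 19: leading byte 0xE4 = 11100100 → 3-byte char #7 = E4 BF A1.
Offset 22: leading byte 0x65 = 01100101 → 1-byte char #8 = 65.
Leading byte 0x65 = 01100101 matches 0xxxxxxx → 1-byte sequence.
Byte 1: 0x65 = 01100101, payload 1100101 (7 bits).
Concatenate: 1100101 = 0x65 (7 bits → U+0065).

U+0065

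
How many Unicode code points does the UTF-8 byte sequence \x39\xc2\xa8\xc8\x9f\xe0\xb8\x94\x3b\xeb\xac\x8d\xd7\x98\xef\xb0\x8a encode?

8

Byte at offset 0: 0x39 = 00111001 → 1-byte char (#1). Advance 1.
Byte at offset 1: 0xC2 = 11000010 → 2-byte char (#2). Advance 2.
Byte at offset 3: 0xC8 = 11001000 → 2-byte char (#3). Advance 2.
Byte at offset 5: 0xE0 = 11100000 → 3-byte char (#4). Advance 3.
Byte at offset 8: 0x3B = 00111011 → 1-byte char (#5). Advance 1.
Byte at offset 9: 0xEB = 11101011 → 3-byte char (#6). Advance 3.
Byte at offset 12: 0xD7 = 11010111 → 2-byte char (#7). Advance 2.
Byte at offset 14: 0xEF = 11101111 → 3-byte char (#8). Advance 3.
Reached end at offset 17 after 8 code points.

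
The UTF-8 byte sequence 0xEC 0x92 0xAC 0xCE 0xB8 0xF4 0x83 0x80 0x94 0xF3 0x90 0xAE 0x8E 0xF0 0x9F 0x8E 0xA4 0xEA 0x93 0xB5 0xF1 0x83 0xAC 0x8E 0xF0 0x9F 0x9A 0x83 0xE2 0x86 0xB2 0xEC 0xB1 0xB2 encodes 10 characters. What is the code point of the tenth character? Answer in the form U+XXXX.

Offset 0: leading byte 0xEC = 11101100 → 3-byte char #1 = EC 92 AC.
Offset 3: leading byte 0xCE = 11001110 → 2-byte char #2 = CE B8.
Offset 5: leading byte 0xF4 = 11110100 → 4-byte char #3 = F4 83 80 94.
Offset 9: leading byte 0xF3 = 11110011 → 4-byte char #4 = F3 90 AE 8E.
Offset 13: leading byte 0xF0 = 11110000 → 4-byte char #5 = F0 9F 8E A4.
Offset 17: leading byte 0xEA = 11101010 → 3-byte char #6 = EA 93 B5.
Offset 20: leading byte 0xF1 = 11110001 → 4-byte char #7 = F1 83 AC 8E.
Offset 24: leading byte 0xF0 = 11110000 → 4-byte char #8 = F0 9F 9A 83.
Offset 28: leading byte 0xE2 = 11100010 → 3-byte char #9 = E2 86 B2.
Offset 31: leading byte 0xEC = 11101100 → 3-byte char #10 = EC B1 B2.
Leading byte 0xEC = 11101100 matches 1110xxxx → 3-byte sequence.
Byte 1: 0xEC = 11101100, payload 1100 (4 bits).
Byte 2: 0xB1 = 10110001 (10xxxxxx ✓), payload 110001.
Byte 3: 0xB2 = 10110010 (10xxxxxx ✓), payload 110010.
Concatenate: 1100110001110010 = 0xCC72 (16 bits → U+CC72).

U+CC72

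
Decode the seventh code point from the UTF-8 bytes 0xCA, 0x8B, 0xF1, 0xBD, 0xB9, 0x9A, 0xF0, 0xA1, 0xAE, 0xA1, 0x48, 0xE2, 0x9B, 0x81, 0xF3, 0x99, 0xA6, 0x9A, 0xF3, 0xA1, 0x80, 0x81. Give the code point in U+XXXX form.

U+E1001

Offset 0: leading byte 0xCA = 11001010 → 2-byte char #1 = CA 8B.
Offset 2: leading byte 0xF1 = 11110001 → 4-byte char #2 = F1 BD B9 9A.
Offset 6: leading byte 0xF0 = 11110000 → 4-byte char #3 = F0 A1 AE A1.
Offset 10: leading byte 0x48 = 01001000 → 1-byte char #4 = 48.
Offset 11: leading byte 0xE2 = 11100010 → 3-byte char #5 = E2 9B 81.
Offset 14: leading byte 0xF3 = 11110011 → 4-byte char #6 = F3 99 A6 9A.
Offset 18: leading byte 0xF3 = 11110011 → 4-byte char #7 = F3 A1 80 81.
Leading byte 0xF3 = 11110011 matches 11110xxx → 4-byte sequence.
Byte 1: 0xF3 = 11110011, payload 011 (3 bits).
Byte 2: 0xA1 = 10100001 (10xxxxxx ✓), payload 100001.
Byte 3: 0x80 = 10000000 (10xxxxxx ✓), payload 000000.
Byte 4: 0x81 = 10000001 (10xxxxxx ✓), payload 000001.
Concatenate: 011100001000000000001 = 0xE1001 (21 bits → U+E1001).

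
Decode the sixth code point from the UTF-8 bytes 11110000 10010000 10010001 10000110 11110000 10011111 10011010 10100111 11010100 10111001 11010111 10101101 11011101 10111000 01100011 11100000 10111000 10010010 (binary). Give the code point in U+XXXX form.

Offset 0: leading byte 0xF0 = 11110000 → 4-byte char #1 = F0 90 91 86.
Offset 4: leading byte 0xF0 = 11110000 → 4-byte char #2 = F0 9F 9A A7.
Offset 8: leading byte 0xD4 = 11010100 → 2-byte char #3 = D4 B9.
Offset 10: leading byte 0xD7 = 11010111 → 2-byte char #4 = D7 AD.
Offset 12: leading byte 0xDD = 11011101 → 2-byte char #5 = DD B8.
Offset 14: leading byte 0x63 = 01100011 → 1-byte char #6 = 63.
Leading byte 0x63 = 01100011 matches 0xxxxxxx → 1-byte sequence.
Byte 1: 0x63 = 01100011, payload 1100011 (7 bits).
Concatenate: 1100011 = 0x63 (7 bits → U+0063).

U+0063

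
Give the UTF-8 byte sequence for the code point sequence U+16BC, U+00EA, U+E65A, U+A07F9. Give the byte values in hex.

U+16BC: 3-byte form → E1 9A BC.
U+00EA: 2-byte form → C3 AA.
U+E65A: 3-byte form → EE 99 9A.
U+A07F9: 4-byte form → F2 A0 9F B9.
Concatenated (12 bytes): E1 9A BC C3 AA EE 99 9A F2 A0 9F B9.

E1 9A BC C3 AA EE 99 9A F2 A0 9F B9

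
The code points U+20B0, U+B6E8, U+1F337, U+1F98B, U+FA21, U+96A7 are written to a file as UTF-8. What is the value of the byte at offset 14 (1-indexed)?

1-indexed offset 14 is 0-indexed offset 13.
U+20B0 → 3-byte form E2 82 B0 at offsets 0–2.
U+B6E8 → 3-byte form EB 9B A8 at offsets 3–5.
U+1F337 → 4-byte form F0 9F 8C B7 at offsets 6–9.
U+1F98B → 4-byte form F0 9F A6 8B at offsets 10–13.
Offset 13 falls in char 4's range; it's byte 4 of F0 9F A6 8B = 0x8B.

0x8B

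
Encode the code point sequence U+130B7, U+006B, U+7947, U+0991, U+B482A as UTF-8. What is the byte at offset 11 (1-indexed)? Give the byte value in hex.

1-indexed offset 11 is 0-indexed offset 10.
U+130B7 → 4-byte form F0 93 82 B7 at offsets 0–3.
U+006B → 1-byte form 6B at offsets 4–4.
U+7947 → 3-byte form E7 A5 87 at offsets 5–7.
U+0991 → 3-byte form E0 A6 91 at offsets 8–10.
Offset 10 falls in char 4's range; it's byte 3 of E0 A6 91 = 0x91.

0x91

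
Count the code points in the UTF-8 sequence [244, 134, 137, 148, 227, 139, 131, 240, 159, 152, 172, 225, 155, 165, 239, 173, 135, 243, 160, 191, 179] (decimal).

Byte at offset 0: 0xF4 = 11110100 → 4-byte char (#1). Advance 4.
Byte at offset 4: 0xE3 = 11100011 → 3-byte char (#2). Advance 3.
Byte at offset 7: 0xF0 = 11110000 → 4-byte char (#3). Advance 4.
Byte at offset 11: 0xE1 = 11100001 → 3-byte char (#4). Advance 3.
Byte at offset 14: 0xEF = 11101111 → 3-byte char (#5). Advance 3.
Byte at offset 17: 0xF3 = 11110011 → 4-byte char (#6). Advance 4.
Reached end at offset 21 after 6 code points.

6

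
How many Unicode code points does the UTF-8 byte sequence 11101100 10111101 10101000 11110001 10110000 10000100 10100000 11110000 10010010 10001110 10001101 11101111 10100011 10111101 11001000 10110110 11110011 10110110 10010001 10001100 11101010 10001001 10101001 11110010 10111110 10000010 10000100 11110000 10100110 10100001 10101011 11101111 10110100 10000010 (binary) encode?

Byte at offset 0: 0xEC = 11101100 → 3-byte char (#1). Advance 3.
Byte at offset 3: 0xF1 = 11110001 → 4-byte char (#2). Advance 4.
Byte at offset 7: 0xF0 = 11110000 → 4-byte char (#3). Advance 4.
Byte at offset 11: 0xEF = 11101111 → 3-byte char (#4). Advance 3.
Byte at offset 14: 0xC8 = 11001000 → 2-byte char (#5). Advance 2.
Byte at offset 16: 0xF3 = 11110011 → 4-byte char (#6). Advance 4.
Byte at offset 20: 0xEA = 11101010 → 3-byte char (#7). Advance 3.
Byte at offset 23: 0xF2 = 11110010 → 4-byte char (#8). Advance 4.
Byte at offset 27: 0xF0 = 11110000 → 4-byte char (#9). Advance 4.
Byte at offset 31: 0xEF = 11101111 → 3-byte char (#10). Advance 3.
Reached end at offset 34 after 10 code points.

10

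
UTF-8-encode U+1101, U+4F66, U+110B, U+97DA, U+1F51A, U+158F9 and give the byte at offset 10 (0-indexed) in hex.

U+1101 → 3-byte form E1 84 81 at offsets 0–2.
U+4F66 → 3-byte form E4 BD A6 at offsets 3–5.
U+110B → 3-byte form E1 84 8B at offsets 6–8.
U+97DA → 3-byte form E9 9F 9A at offsets 9–11.
Offset 10 falls in char 4's range; it's byte 2 of E9 9F 9A = 0x9F.

0x9F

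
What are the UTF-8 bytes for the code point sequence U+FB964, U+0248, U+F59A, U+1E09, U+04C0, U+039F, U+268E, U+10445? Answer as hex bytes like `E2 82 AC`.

U+FB964: 4-byte form → F3 BB A5 A4.
U+0248: 2-byte form → C9 88.
U+F59A: 3-byte form → EF 96 9A.
U+1E09: 3-byte form → E1 B8 89.
U+04C0: 2-byte form → D3 80.
U+039F: 2-byte form → CE 9F.
U+268E: 3-byte form → E2 9A 8E.
U+10445: 4-byte form → F0 90 91 85.
Concatenated (23 bytes): F3 BB A5 A4 C9 88 EF 96 9A E1 B8 89 D3 80 CE 9F E2 9A 8E F0 90 91 85.

F3 BB A5 A4 C9 88 EF 96 9A E1 B8 89 D3 80 CE 9F E2 9A 8E F0 90 91 85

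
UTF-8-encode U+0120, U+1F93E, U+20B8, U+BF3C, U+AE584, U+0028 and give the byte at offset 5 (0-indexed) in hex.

U+0120 → 2-byte form C4 A0 at offsets 0–1.
U+1F93E → 4-byte form F0 9F A4 BE at offsets 2–5.
Offset 5 falls in char 2's range; it's byte 4 of F0 9F A4 BE = 0xBE.

0xBE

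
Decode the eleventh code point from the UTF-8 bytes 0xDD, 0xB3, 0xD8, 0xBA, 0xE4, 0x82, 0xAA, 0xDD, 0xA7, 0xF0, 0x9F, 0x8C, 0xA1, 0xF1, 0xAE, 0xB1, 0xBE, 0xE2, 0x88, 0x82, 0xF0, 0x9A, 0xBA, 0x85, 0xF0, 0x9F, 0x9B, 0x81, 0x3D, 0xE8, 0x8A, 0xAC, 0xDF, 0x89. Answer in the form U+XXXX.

Offset 0: leading byte 0xDD = 11011101 → 2-byte char #1 = DD B3.
Offset 2: leading byte 0xD8 = 11011000 → 2-byte char #2 = D8 BA.
Offset 4: leading byte 0xE4 = 11100100 → 3-byte char #3 = E4 82 AA.
Offset 7: leading byte 0xDD = 11011101 → 2-byte char #4 = DD A7.
Offset 9: leading byte 0xF0 = 11110000 → 4-byte char #5 = F0 9F 8C A1.
Offset 13: leading byte 0xF1 = 11110001 → 4-byte char #6 = F1 AE B1 BE.
Offset 17: leading byte 0xE2 = 11100010 → 3-byte char #7 = E2 88 82.
Offset 20: leading byte 0xF0 = 11110000 → 4-byte char #8 = F0 9A BA 85.
Offset 24: leading byte 0xF0 = 11110000 → 4-byte char #9 = F0 9F 9B 81.
Offset 28: leading byte 0x3D = 00111101 → 1-byte char #10 = 3D.
Offset 29: leading byte 0xE8 = 11101000 → 3-byte char #11 = E8 8A AC.
Leading byte 0xE8 = 11101000 matches 1110xxxx → 3-byte sequence.
Byte 1: 0xE8 = 11101000, payload 1000 (4 bits).
Byte 2: 0x8A = 10001010 (10xxxxxx ✓), payload 001010.
Byte 3: 0xAC = 10101100 (10xxxxxx ✓), payload 101100.
Concatenate: 1000001010101100 = 0x82AC (16 bits → U+82AC).

U+82AC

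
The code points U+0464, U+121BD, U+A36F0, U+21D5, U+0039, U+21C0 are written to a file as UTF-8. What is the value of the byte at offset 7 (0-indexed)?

0xA3

U+0464 → 2-byte form D1 A4 at offsets 0–1.
U+121BD → 4-byte form F0 92 86 BD at offsets 2–5.
U+A36F0 → 4-byte form F2 A3 9B B0 at offsets 6–9.
Offset 7 falls in char 3's range; it's byte 2 of F2 A3 9B B0 = 0xA3.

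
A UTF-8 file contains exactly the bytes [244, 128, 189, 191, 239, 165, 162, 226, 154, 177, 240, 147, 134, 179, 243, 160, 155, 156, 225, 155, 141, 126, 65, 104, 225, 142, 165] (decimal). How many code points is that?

10

Byte at offset 0: 0xF4 = 11110100 → 4-byte char (#1). Advance 4.
Byte at offset 4: 0xEF = 11101111 → 3-byte char (#2). Advance 3.
Byte at offset 7: 0xE2 = 11100010 → 3-byte char (#3). Advance 3.
Byte at offset 10: 0xF0 = 11110000 → 4-byte char (#4). Advance 4.
Byte at offset 14: 0xF3 = 11110011 → 4-byte char (#5). Advance 4.
Byte at offset 18: 0xE1 = 11100001 → 3-byte char (#6). Advance 3.
Byte at offset 21: 0x7E = 01111110 → 1-byte char (#7). Advance 1.
Byte at offset 22: 0x41 = 01000001 → 1-byte char (#8). Advance 1.
Byte at offset 23: 0x68 = 01101000 → 1-byte char (#9). Advance 1.
Byte at offset 24: 0xE1 = 11100001 → 3-byte char (#10). Advance 3.
Reached end at offset 27 after 10 code points.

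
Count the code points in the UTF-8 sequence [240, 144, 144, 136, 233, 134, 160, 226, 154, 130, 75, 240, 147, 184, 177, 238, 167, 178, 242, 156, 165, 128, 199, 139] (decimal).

Byte at offset 0: 0xF0 = 11110000 → 4-byte char (#1). Advance 4.
Byte at offset 4: 0xE9 = 11101001 → 3-byte char (#2). Advance 3.
Byte at offset 7: 0xE2 = 11100010 → 3-byte char (#3). Advance 3.
Byte at offset 10: 0x4B = 01001011 → 1-byte char (#4). Advance 1.
Byte at offset 11: 0xF0 = 11110000 → 4-byte char (#5). Advance 4.
Byte at offset 15: 0xEE = 11101110 → 3-byte char (#6). Advance 3.
Byte at offset 18: 0xF2 = 11110010 → 4-byte char (#7). Advance 4.
Byte at offset 22: 0xC7 = 11000111 → 2-byte char (#8). Advance 2.
Reached end at offset 24 after 8 code points.

8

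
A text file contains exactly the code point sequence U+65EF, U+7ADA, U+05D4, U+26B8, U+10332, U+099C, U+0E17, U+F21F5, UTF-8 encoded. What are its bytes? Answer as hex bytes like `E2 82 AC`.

U+65EF: 3-byte form → E6 97 AF.
U+7ADA: 3-byte form → E7 AB 9A.
U+05D4: 2-byte form → D7 94.
U+26B8: 3-byte form → E2 9A B8.
U+10332: 4-byte form → F0 90 8C B2.
U+099C: 3-byte form → E0 A6 9C.
U+0E17: 3-byte form → E0 B8 97.
U+F21F5: 4-byte form → F3 B2 87 B5.
Concatenated (25 bytes): E6 97 AF E7 AB 9A D7 94 E2 9A B8 F0 90 8C B2 E0 A6 9C E0 B8 97 F3 B2 87 B5.

E6 97 AF E7 AB 9A D7 94 E2 9A B8 F0 90 8C B2 E0 A6 9C E0 B8 97 F3 B2 87 B5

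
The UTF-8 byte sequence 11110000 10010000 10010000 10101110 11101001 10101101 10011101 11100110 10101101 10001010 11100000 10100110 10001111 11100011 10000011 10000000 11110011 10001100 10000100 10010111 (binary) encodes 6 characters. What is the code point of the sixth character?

U+CC117

Offset 0: leading byte 0xF0 = 11110000 → 4-byte char #1 = F0 90 90 AE.
Offset 4: leading byte 0xE9 = 11101001 → 3-byte char #2 = E9 AD 9D.
Offset 7: leading byte 0xE6 = 11100110 → 3-byte char #3 = E6 AD 8A.
Offset 10: leading byte 0xE0 = 11100000 → 3-byte char #4 = E0 A6 8F.
Offset 13: leading byte 0xE3 = 11100011 → 3-byte char #5 = E3 83 80.
Offset 16: leading byte 0xF3 = 11110011 → 4-byte char #6 = F3 8C 84 97.
Leading byte 0xF3 = 11110011 matches 11110xxx → 4-byte sequence.
Byte 1: 0xF3 = 11110011, payload 011 (3 bits).
Byte 2: 0x8C = 10001100 (10xxxxxx ✓), payload 001100.
Byte 3: 0x84 = 10000100 (10xxxxxx ✓), payload 000100.
Byte 4: 0x97 = 10010111 (10xxxxxx ✓), payload 010111.
Concatenate: 011001100000100010111 = 0xCC117 (21 bits → U+CC117).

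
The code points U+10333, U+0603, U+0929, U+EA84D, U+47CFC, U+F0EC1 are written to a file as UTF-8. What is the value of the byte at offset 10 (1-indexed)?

0xF3

1-indexed offset 10 is 0-indexed offset 9.
U+10333 → 4-byte form F0 90 8C B3 at offsets 0–3.
U+0603 → 2-byte form D8 83 at offsets 4–5.
U+0929 → 3-byte form E0 A4 A9 at offsets 6–8.
U+EA84D → 4-byte form F3 AA A1 8D at offsets 9–12.
Offset 9 falls in char 4's range; it's byte 1 of F3 AA A1 8D = 0xF3.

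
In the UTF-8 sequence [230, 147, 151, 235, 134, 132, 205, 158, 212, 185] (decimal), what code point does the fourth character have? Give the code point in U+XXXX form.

Offset 0: leading byte 0xE6 = 11100110 → 3-byte char #1 = E6 93 97.
Offset 3: leading byte 0xEB = 11101011 → 3-byte char #2 = EB 86 84.
Offset 6: leading byte 0xCD = 11001101 → 2-byte char #3 = CD 9E.
Offset 8: leading byte 0xD4 = 11010100 → 2-byte char #4 = D4 B9.
Leading byte 0xD4 = 11010100 matches 110xxxxx → 2-byte sequence.
Byte 1: 0xD4 = 11010100, payload 10100 (5 bits).
Byte 2: 0xB9 = 10111001 (10xxxxxx ✓), payload 111001.
Concatenate: 10100111001 = 0x539 (11 bits → U+0539).

U+0539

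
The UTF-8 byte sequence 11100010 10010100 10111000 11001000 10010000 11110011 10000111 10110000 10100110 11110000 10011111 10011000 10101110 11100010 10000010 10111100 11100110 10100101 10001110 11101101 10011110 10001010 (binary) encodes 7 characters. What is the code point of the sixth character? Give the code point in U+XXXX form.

Offset 0: leading byte 0xE2 = 11100010 → 3-byte char #1 = E2 94 B8.
Offset 3: leading byte 0xC8 = 11001000 → 2-byte char #2 = C8 90.
Offset 5: leading byte 0xF3 = 11110011 → 4-byte char #3 = F3 87 B0 A6.
Offset 9: leading byte 0xF0 = 11110000 → 4-byte char #4 = F0 9F 98 AE.
Offset 13: leading byte 0xE2 = 11100010 → 3-byte char #5 = E2 82 BC.
Offset 16: leading byte 0xE6 = 11100110 → 3-byte char #6 = E6 A5 8E.
Leading byte 0xE6 = 11100110 matches 1110xxxx → 3-byte sequence.
Byte 1: 0xE6 = 11100110, payload 0110 (4 bits).
Byte 2: 0xA5 = 10100101 (10xxxxxx ✓), payload 100101.
Byte 3: 0x8E = 10001110 (10xxxxxx ✓), payload 001110.
Concatenate: 0110100101001110 = 0x694E (16 bits → U+694E).

U+694E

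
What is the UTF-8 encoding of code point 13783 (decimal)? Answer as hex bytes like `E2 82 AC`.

E3 97 97

U+35D7 = 0x35D7 = 13783 decimal. In range U+0800–U+FFFF → 3-byte form: 1110xxxx 10xxxxxx 10xxxxxx.
Binary (16 bits): 0011010111010111.
Split 4+6+6: 0011 | 010111 | 010111.
Byte 1: 11100011 = 0xE3.
Byte 2: 10010111 = 0x97.
Byte 3: 10010111 = 0x97.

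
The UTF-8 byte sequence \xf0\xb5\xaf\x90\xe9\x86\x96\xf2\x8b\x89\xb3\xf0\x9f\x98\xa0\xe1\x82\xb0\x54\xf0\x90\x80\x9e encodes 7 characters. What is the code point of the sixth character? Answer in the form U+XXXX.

U+0054

Offset 0: leading byte 0xF0 = 11110000 → 4-byte char #1 = F0 B5 AF 90.
Offset 4: leading byte 0xE9 = 11101001 → 3-byte char #2 = E9 86 96.
Offset 7: leading byte 0xF2 = 11110010 → 4-byte char #3 = F2 8B 89 B3.
Offset 11: leading byte 0xF0 = 11110000 → 4-byte char #4 = F0 9F 98 A0.
Offset 15: leading byte 0xE1 = 11100001 → 3-byte char #5 = E1 82 B0.
Offset 18: leading byte 0x54 = 01010100 → 1-byte char #6 = 54.
Leading byte 0x54 = 01010100 matches 0xxxxxxx → 1-byte sequence.
Byte 1: 0x54 = 01010100, payload 1010100 (7 bits).
Concatenate: 1010100 = 0x54 (7 bits → U+0054).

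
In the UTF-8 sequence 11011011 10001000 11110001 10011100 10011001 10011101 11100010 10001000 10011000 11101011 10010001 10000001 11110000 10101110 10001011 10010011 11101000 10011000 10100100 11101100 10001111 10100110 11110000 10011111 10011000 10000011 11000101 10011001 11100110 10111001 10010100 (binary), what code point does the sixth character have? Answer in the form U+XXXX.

U+8624

Offset 0: leading byte 0xDB = 11011011 → 2-byte char #1 = DB 88.
Offset 2: leading byte 0xF1 = 11110001 → 4-byte char #2 = F1 9C 99 9D.
Offset 6: leading byte 0xE2 = 11100010 → 3-byte char #3 = E2 88 98.
Offset 9: leading byte 0xEB = 11101011 → 3-byte char #4 = EB 91 81.
Offset 12: leading byte 0xF0 = 11110000 → 4-byte char #5 = F0 AE 8B 93.
Offset 16: leading byte 0xE8 = 11101000 → 3-byte char #6 = E8 98 A4.
Leading byte 0xE8 = 11101000 matches 1110xxxx → 3-byte sequence.
Byte 1: 0xE8 = 11101000, payload 1000 (4 bits).
Byte 2: 0x98 = 10011000 (10xxxxxx ✓), payload 011000.
Byte 3: 0xA4 = 10100100 (10xxxxxx ✓), payload 100100.
Concatenate: 1000011000100100 = 0x8624 (16 bits → U+8624).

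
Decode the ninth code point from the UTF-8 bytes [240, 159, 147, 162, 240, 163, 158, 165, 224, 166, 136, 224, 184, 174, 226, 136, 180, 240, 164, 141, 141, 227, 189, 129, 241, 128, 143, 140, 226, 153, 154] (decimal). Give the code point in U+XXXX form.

Offset 0: leading byte 0xF0 = 11110000 → 4-byte char #1 = F0 9F 93 A2.
Offset 4: leading byte 0xF0 = 11110000 → 4-byte char #2 = F0 A3 9E A5.
Offset 8: leading byte 0xE0 = 11100000 → 3-byte char #3 = E0 A6 88.
Offset 11: leading byte 0xE0 = 11100000 → 3-byte char #4 = E0 B8 AE.
Offset 14: leading byte 0xE2 = 11100010 → 3-byte char #5 = E2 88 B4.
Offset 17: leading byte 0xF0 = 11110000 → 4-byte char #6 = F0 A4 8D 8D.
Offset 21: leading byte 0xE3 = 11100011 → 3-byte char #7 = E3 BD 81.
Offset 24: leading byte 0xF1 = 11110001 → 4-byte char #8 = F1 80 8F 8C.
Offset 28: leading byte 0xE2 = 11100010 → 3-byte char #9 = E2 99 9A.
Leading byte 0xE2 = 11100010 matches 1110xxxx → 3-byte sequence.
Byte 1: 0xE2 = 11100010, payload 0010 (4 bits).
Byte 2: 0x99 = 10011001 (10xxxxxx ✓), payload 011001.
Byte 3: 0x9A = 10011010 (10xxxxxx ✓), payload 011010.
Concatenate: 0010011001011010 = 0x265A (16 bits → U+265A).

U+265A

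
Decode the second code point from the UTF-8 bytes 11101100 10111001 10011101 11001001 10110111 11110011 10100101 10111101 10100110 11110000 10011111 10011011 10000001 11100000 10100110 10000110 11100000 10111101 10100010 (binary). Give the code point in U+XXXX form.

U+0277

Offset 0: leading byte 0xEC = 11101100 → 3-byte char #1 = EC B9 9D.
Offset 3: leading byte 0xC9 = 11001001 → 2-byte char #2 = C9 B7.
Leading byte 0xC9 = 11001001 matches 110xxxxx → 2-byte sequence.
Byte 1: 0xC9 = 11001001, payload 01001 (5 bits).
Byte 2: 0xB7 = 10110111 (10xxxxxx ✓), payload 110111.
Concatenate: 01001110111 = 0x277 (11 bits → U+0277).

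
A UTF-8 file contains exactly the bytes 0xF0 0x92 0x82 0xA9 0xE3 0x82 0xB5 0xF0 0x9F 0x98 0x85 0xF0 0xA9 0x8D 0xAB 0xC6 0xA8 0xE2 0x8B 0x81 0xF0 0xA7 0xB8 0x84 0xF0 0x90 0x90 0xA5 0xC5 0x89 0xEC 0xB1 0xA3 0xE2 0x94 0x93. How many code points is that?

11

Byte at offset 0: 0xF0 = 11110000 → 4-byte char (#1). Advance 4.
Byte at offset 4: 0xE3 = 11100011 → 3-byte char (#2). Advance 3.
Byte at offset 7: 0xF0 = 11110000 → 4-byte char (#3). Advance 4.
Byte at offset 11: 0xF0 = 11110000 → 4-byte char (#4). Advance 4.
Byte at offset 15: 0xC6 = 11000110 → 2-byte char (#5). Advance 2.
Byte at offset 17: 0xE2 = 11100010 → 3-byte char (#6). Advance 3.
Byte at offset 20: 0xF0 = 11110000 → 4-byte char (#7). Advance 4.
Byte at offset 24: 0xF0 = 11110000 → 4-byte char (#8). Advance 4.
Byte at offset 28: 0xC5 = 11000101 → 2-byte char (#9). Advance 2.
Byte at offset 30: 0xEC = 11101100 → 3-byte char (#10). Advance 3.
Byte at offset 33: 0xE2 = 11100010 → 3-byte char (#11). Advance 3.
Reached end at offset 36 after 11 code points.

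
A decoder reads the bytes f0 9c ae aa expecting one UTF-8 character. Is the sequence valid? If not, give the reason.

valid

Leading byte 0xF0 = 11110000 → 4-byte form.
Continuation bytes 0x9C=10011100, 0xAE=10101110, 0xAA=10101010 all match 10xxxxxx.
Decoded value 0x1CBAA is ≥ 0x10000 (shortest form) and not a surrogate.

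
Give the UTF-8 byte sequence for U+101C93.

U+101C93 = 0x101C93 = 1055891 decimal. In range U+10000–U+10FFFF → 4-byte form: 11110xxx 10xxxxxx 10xxxxxx 10xxxxxx.
Binary (21 bits): 100000001110010010011.
Split 3+6+6+6: 100 | 000001 | 110010 | 010011.
Byte 1: 11110100 = 0xF4.
Byte 2: 10000001 = 0x81.
Byte 3: 10110010 = 0xB2.
Byte 4: 10010011 = 0x93.

F4 81 B2 93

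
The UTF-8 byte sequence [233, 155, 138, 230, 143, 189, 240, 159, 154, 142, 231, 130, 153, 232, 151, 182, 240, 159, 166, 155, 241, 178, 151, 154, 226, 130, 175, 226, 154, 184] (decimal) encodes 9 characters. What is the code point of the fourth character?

Offset 0: leading byte 0xE9 = 11101001 → 3-byte char #1 = E9 9B 8A.
Offset 3: leading byte 0xE6 = 11100110 → 3-byte char #2 = E6 8F BD.
Offset 6: leading byte 0xF0 = 11110000 → 4-byte char #3 = F0 9F 9A 8E.
Offset 10: leading byte 0xE7 = 11100111 → 3-byte char #4 = E7 82 99.
Leading byte 0xE7 = 11100111 matches 1110xxxx → 3-byte sequence.
Byte 1: 0xE7 = 11100111, payload 0111 (4 bits).
Byte 2: 0x82 = 10000010 (10xxxxxx ✓), payload 000010.
Byte 3: 0x99 = 10011001 (10xxxxxx ✓), payload 011001.
Concatenate: 0111000010011001 = 0x7099 (16 bits → U+7099).

U+7099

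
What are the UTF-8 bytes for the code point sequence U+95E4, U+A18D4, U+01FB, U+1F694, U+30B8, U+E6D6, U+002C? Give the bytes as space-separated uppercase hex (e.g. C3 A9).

U+95E4: 3-byte form → E9 97 A4.
U+A18D4: 4-byte form → F2 A1 A3 94.
U+01FB: 2-byte form → C7 BB.
U+1F694: 4-byte form → F0 9F 9A 94.
U+30B8: 3-byte form → E3 82 B8.
U+E6D6: 3-byte form → EE 9B 96.
U+002C: 1-byte form → 2C.
Concatenated (20 bytes): E9 97 A4 F2 A1 A3 94 C7 BB F0 9F 9A 94 E3 82 B8 EE 9B 96 2C.

E9 97 A4 F2 A1 A3 94 C7 BB F0 9F 9A 94 E3 82 B8 EE 9B 96 2C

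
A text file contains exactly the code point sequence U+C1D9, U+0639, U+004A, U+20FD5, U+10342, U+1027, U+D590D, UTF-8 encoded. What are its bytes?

EC 87 99 D8 B9 4A F0 A0 BF 95 F0 90 8D 82 E1 80 A7 F3 95 A4 8D

U+C1D9: 3-byte form → EC 87 99.
U+0639: 2-byte form → D8 B9.
U+004A: 1-byte form → 4A.
U+20FD5: 4-byte form → F0 A0 BF 95.
U+10342: 4-byte form → F0 90 8D 82.
U+1027: 3-byte form → E1 80 A7.
U+D590D: 4-byte form → F3 95 A4 8D.
Concatenated (21 bytes): EC 87 99 D8 B9 4A F0 A0 BF 95 F0 90 8D 82 E1 80 A7 F3 95 A4 8D.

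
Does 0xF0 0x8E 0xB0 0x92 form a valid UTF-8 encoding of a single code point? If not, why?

invalid (overlong encoding)

Leading byte 0xF0 = 11110000 → 4-byte form.
Continuation bytes all match 10xxxxxx. Payload decodes to 0xEC12.
But 0xEC12 < 0x10000, the minimum for a 4-byte sequence — this is an overlong encoding.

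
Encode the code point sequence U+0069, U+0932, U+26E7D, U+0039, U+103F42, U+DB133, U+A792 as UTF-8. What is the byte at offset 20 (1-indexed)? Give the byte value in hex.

0x92

1-indexed offset 20 is 0-indexed offset 19.
U+0069 → 1-byte form 69 at offsets 0–0.
U+0932 → 3-byte form E0 A4 B2 at offsets 1–3.
U+26E7D → 4-byte form F0 A6 B9 BD at offsets 4–7.
U+0039 → 1-byte form 39 at offsets 8–8.
U+103F42 → 4-byte form F4 83 BD 82 at offsets 9–12.
U+DB133 → 4-byte form F3 9B 84 B3 at offsets 13–16.
U+A792 → 3-byte form EA 9E 92 at offsets 17–19.
Offset 19 falls in char 7's range; it's byte 3 of EA 9E 92 = 0x92.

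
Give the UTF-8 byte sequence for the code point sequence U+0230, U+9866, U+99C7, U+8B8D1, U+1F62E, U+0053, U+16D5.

C8 B0 E9 A1 A6 E9 A7 87 F2 8B A3 91 F0 9F 98 AE 53 E1 9B 95

U+0230: 2-byte form → C8 B0.
U+9866: 3-byte form → E9 A1 A6.
U+99C7: 3-byte form → E9 A7 87.
U+8B8D1: 4-byte form → F2 8B A3 91.
U+1F62E: 4-byte form → F0 9F 98 AE.
U+0053: 1-byte form → 53.
U+16D5: 3-byte form → E1 9B 95.
Concatenated (20 bytes): C8 B0 E9 A1 A6 E9 A7 87 F2 8B A3 91 F0 9F 98 AE 53 E1 9B 95.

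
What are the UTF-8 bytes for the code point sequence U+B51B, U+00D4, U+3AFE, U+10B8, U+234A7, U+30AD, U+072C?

U+B51B: 3-byte form → EB 94 9B.
U+00D4: 2-byte form → C3 94.
U+3AFE: 3-byte form → E3 AB BE.
U+10B8: 3-byte form → E1 82 B8.
U+234A7: 4-byte form → F0 A3 92 A7.
U+30AD: 3-byte form → E3 82 AD.
U+072C: 2-byte form → DC AC.
Concatenated (20 bytes): EB 94 9B C3 94 E3 AB BE E1 82 B8 F0 A3 92 A7 E3 82 AD DC AC.

EB 94 9B C3 94 E3 AB BE E1 82 B8 F0 A3 92 A7 E3 82 AD DC AC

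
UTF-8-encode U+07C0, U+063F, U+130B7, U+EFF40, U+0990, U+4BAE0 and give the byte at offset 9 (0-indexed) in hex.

U+07C0 → 2-byte form DF 80 at offsets 0–1.
U+063F → 2-byte form D8 BF at offsets 2–3.
U+130B7 → 4-byte form F0 93 82 B7 at offsets 4–7.
U+EFF40 → 4-byte form F3 AF BD 80 at offsets 8–11.
Offset 9 falls in char 4's range; it's byte 2 of F3 AF BD 80 = 0xAF.

0xAF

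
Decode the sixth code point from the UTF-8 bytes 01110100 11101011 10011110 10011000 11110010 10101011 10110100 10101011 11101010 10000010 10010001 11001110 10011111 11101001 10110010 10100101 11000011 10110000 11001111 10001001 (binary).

Offset 0: leading byte 0x74 = 01110100 → 1-byte char #1 = 74.
Offset 1: leading byte 0xEB = 11101011 → 3-byte char #2 = EB 9E 98.
Offset 4: leading byte 0xF2 = 11110010 → 4-byte char #3 = F2 AB B4 AB.
Offset 8: leading byte 0xEA = 11101010 → 3-byte char #4 = EA 82 91.
Offset 11: leading byte 0xCE = 11001110 → 2-byte char #5 = CE 9F.
Offset 13: leading byte 0xE9 = 11101001 → 3-byte char #6 = E9 B2 A5.
Leading byte 0xE9 = 11101001 matches 1110xxxx → 3-byte sequence.
Byte 1: 0xE9 = 11101001, payload 1001 (4 bits).
Byte 2: 0xB2 = 10110010 (10xxxxxx ✓), payload 110010.
Byte 3: 0xA5 = 10100101 (10xxxxxx ✓), payload 100101.
Concatenate: 1001110010100101 = 0x9CA5 (16 bits → U+9CA5).

U+9CA5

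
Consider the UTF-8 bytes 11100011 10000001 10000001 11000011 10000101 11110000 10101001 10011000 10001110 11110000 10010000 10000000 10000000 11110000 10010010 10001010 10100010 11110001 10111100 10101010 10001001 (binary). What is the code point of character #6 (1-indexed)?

Offset 0: leading byte 0xE3 = 11100011 → 3-byte char #1 = E3 81 81.
Offset 3: leading byte 0xC3 = 11000011 → 2-byte char #2 = C3 85.
Offset 5: leading byte 0xF0 = 11110000 → 4-byte char #3 = F0 A9 98 8E.
Offset 9: leading byte 0xF0 = 11110000 → 4-byte char #4 = F0 90 80 80.
Offset 13: leading byte 0xF0 = 11110000 → 4-byte char #5 = F0 92 8A A2.
Offset 17: leading byte 0xF1 = 11110001 → 4-byte char #6 = F1 BC AA 89.
Leading byte 0xF1 = 11110001 matches 11110xxx → 4-byte sequence.
Byte 1: 0xF1 = 11110001, payload 001 (3 bits).
Byte 2: 0xBC = 10111100 (10xxxxxx ✓), payload 111100.
Byte 3: 0xAA = 10101010 (10xxxxxx ✓), payload 101010.
Byte 4: 0x89 = 10001001 (10xxxxxx ✓), payload 001001.
Concatenate: 001111100101010001001 = 0x7CA89 (21 bits → U+7CA89).

U+7CA89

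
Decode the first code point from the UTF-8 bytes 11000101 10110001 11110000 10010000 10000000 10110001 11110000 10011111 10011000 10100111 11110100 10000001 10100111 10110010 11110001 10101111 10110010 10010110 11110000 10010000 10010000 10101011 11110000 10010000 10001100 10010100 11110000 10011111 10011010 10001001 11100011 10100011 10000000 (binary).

U+0171

Offset 0: leading byte 0xC5 = 11000101 → 2-byte char #1 = C5 B1.
Leading byte 0xC5 = 11000101 matches 110xxxxx → 2-byte sequence.
Byte 1: 0xC5 = 11000101, payload 00101 (5 bits).
Byte 2: 0xB1 = 10110001 (10xxxxxx ✓), payload 110001.
Concatenate: 00101110001 = 0x171 (11 bits → U+0171).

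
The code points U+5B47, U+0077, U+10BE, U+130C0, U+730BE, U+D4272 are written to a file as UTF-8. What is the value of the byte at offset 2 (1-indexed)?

0xAD

1-indexed offset 2 is 0-indexed offset 1.
U+5B47 → 3-byte form E5 AD 87 at offsets 0–2.
Offset 1 falls in char 1's range; it's byte 2 of E5 AD 87 = 0xAD.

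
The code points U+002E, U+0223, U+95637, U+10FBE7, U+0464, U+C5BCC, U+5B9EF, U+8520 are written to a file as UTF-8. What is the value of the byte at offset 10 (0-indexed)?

0xA7

U+002E → 1-byte form 2E at offsets 0–0.
U+0223 → 2-byte form C8 A3 at offsets 1–2.
U+95637 → 4-byte form F2 95 98 B7 at offsets 3–6.
U+10FBE7 → 4-byte form F4 8F AF A7 at offsets 7–10.
Offset 10 falls in char 4's range; it's byte 4 of F4 8F AF A7 = 0xA7.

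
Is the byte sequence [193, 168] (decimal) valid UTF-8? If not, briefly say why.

Leading byte 0xC1 = 11000001 → 2-byte form.
Continuation bytes all match 10xxxxxx. Payload decodes to 0x68.
But 0x68 < 0x80, the minimum for a 2-byte sequence — this is an overlong encoding.

invalid (overlong encoding)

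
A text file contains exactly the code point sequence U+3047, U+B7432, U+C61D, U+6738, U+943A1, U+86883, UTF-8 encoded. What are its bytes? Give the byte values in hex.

E3 81 87 F2 B7 90 B2 EC 98 9D E6 9C B8 F2 94 8E A1 F2 86 A2 83

U+3047: 3-byte form → E3 81 87.
U+B7432: 4-byte form → F2 B7 90 B2.
U+C61D: 3-byte form → EC 98 9D.
U+6738: 3-byte form → E6 9C B8.
U+943A1: 4-byte form → F2 94 8E A1.
U+86883: 4-byte form → F2 86 A2 83.
Concatenated (21 bytes): E3 81 87 F2 B7 90 B2 EC 98 9D E6 9C B8 F2 94 8E A1 F2 86 A2 83.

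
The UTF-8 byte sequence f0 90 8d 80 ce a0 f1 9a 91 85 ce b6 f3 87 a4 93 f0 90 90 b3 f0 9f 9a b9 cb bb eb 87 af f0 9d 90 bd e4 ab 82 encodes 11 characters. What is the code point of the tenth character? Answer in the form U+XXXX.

Offset 0: leading byte 0xF0 = 11110000 → 4-byte char #1 = F0 90 8D 80.
Offset 4: leading byte 0xCE = 11001110 → 2-byte char #2 = CE A0.
Offset 6: leading byte 0xF1 = 11110001 → 4-byte char #3 = F1 9A 91 85.
Offset 10: leading byte 0xCE = 11001110 → 2-byte char #4 = CE B6.
Offset 12: leading byte 0xF3 = 11110011 → 4-byte char #5 = F3 87 A4 93.
Offset 16: leading byte 0xF0 = 11110000 → 4-byte char #6 = F0 90 90 B3.
Offset 20: leading byte 0xF0 = 11110000 → 4-byte char #7 = F0 9F 9A B9.
Offset 24: leading byte 0xCB = 11001011 → 2-byte char #8 = CB BB.
Offset 26: leading byte 0xEB = 11101011 → 3-byte char #9 = EB 87 AF.
Offset 29: leading byte 0xF0 = 11110000 → 4-byte char #10 = F0 9D 90 BD.
Leading byte 0xF0 = 11110000 matches 11110xxx → 4-byte sequence.
Byte 1: 0xF0 = 11110000, payload 000 (3 bits).
Byte 2: 0x9D = 10011101 (10xxxxxx ✓), payload 011101.
Byte 3: 0x90 = 10010000 (10xxxxxx ✓), payload 010000.
Byte 4: 0xBD = 10111101 (10xxxxxx ✓), payload 111101.
Concatenate: 000011101010000111101 = 0x1D43D (21 bits → U+1D43D).

U+1D43D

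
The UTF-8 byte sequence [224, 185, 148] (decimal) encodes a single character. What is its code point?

U+0E54

Leading byte 0xE0 = 11100000 matches 1110xxxx → 3-byte sequence.
Byte 1: 0xE0 = 11100000, payload 0000 (4 bits).
Byte 2: 0xB9 = 10111001 (10xxxxxx ✓), payload 111001.
Byte 3: 0x94 = 10010100 (10xxxxxx ✓), payload 010100.
Concatenate: 0000111001010100 = 0xE54 (16 bits → U+0E54).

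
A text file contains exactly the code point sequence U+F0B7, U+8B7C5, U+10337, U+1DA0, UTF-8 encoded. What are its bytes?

U+F0B7: 3-byte form → EF 82 B7.
U+8B7C5: 4-byte form → F2 8B 9F 85.
U+10337: 4-byte form → F0 90 8C B7.
U+1DA0: 3-byte form → E1 B6 A0.
Concatenated (14 bytes): EF 82 B7 F2 8B 9F 85 F0 90 8C B7 E1 B6 A0.

EF 82 B7 F2 8B 9F 85 F0 90 8C B7 E1 B6 A0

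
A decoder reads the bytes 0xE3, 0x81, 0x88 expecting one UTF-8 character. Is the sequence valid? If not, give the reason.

valid

Leading byte 0xE3 = 11100011 → 3-byte form.
Continuation bytes 0x81=10000001, 0x88=10001000 all match 10xxxxxx.
Decoded value 0x3048 is ≥ 0x800 (shortest form) and not a surrogate.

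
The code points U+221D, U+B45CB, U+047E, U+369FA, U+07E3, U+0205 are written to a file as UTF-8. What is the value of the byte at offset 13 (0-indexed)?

U+221D → 3-byte form E2 88 9D at offsets 0–2.
U+B45CB → 4-byte form F2 B4 97 8B at offsets 3–6.
U+047E → 2-byte form D1 BE at offsets 7–8.
U+369FA → 4-byte form F0 B6 A7 BA at offsets 9–12.
U+07E3 → 2-byte form DF A3 at offsets 13–14.
Offset 13 falls in char 5's range; it's byte 1 of DF A3 = 0xDF.

0xDF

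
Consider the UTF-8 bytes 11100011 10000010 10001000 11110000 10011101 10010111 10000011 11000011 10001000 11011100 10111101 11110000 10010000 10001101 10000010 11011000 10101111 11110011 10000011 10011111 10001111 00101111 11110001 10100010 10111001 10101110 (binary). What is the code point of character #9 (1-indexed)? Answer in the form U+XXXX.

U+62E6E

Offset 0: leading byte 0xE3 = 11100011 → 3-byte char #1 = E3 82 88.
Offset 3: leading byte 0xF0 = 11110000 → 4-byte char #2 = F0 9D 97 83.
Offset 7: leading byte 0xC3 = 11000011 → 2-byte char #3 = C3 88.
Offset 9: leading byte 0xDC = 11011100 → 2-byte char #4 = DC BD.
Offset 11: leading byte 0xF0 = 11110000 → 4-byte char #5 = F0 90 8D 82.
Offset 15: leading byte 0xD8 = 11011000 → 2-byte char #6 = D8 AF.
Offset 17: leading byte 0xF3 = 11110011 → 4-byte char #7 = F3 83 9F 8F.
Offset 21: leading byte 0x2F = 00101111 → 1-byte char #8 = 2F.
Offset 22: leading byte 0xF1 = 11110001 → 4-byte char #9 = F1 A2 B9 AE.
Leading byte 0xF1 = 11110001 matches 11110xxx → 4-byte sequence.
Byte 1: 0xF1 = 11110001, payload 001 (3 bits).
Byte 2: 0xA2 = 10100010 (10xxxxxx ✓), payload 100010.
Byte 3: 0xB9 = 10111001 (10xxxxxx ✓), payload 111001.
Byte 4: 0xAE = 10101110 (10xxxxxx ✓), payload 101110.
Concatenate: 001100010111001101110 = 0x62E6E (21 bits → U+62E6E).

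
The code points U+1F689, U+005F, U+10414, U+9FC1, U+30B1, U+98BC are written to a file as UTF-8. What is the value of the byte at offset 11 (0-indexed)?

U+1F689 → 4-byte form F0 9F 9A 89 at offsets 0–3.
U+005F → 1-byte form 5F at offsets 4–4.
U+10414 → 4-byte form F0 90 90 94 at offsets 5–8.
U+9FC1 → 3-byte form E9 BF 81 at offsets 9–11.
Offset 11 falls in char 4's range; it's byte 3 of E9 BF 81 = 0x81.

0x81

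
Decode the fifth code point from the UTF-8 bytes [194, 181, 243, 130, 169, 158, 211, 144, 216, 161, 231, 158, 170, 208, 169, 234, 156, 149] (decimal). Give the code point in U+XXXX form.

Offset 0: leading byte 0xC2 = 11000010 → 2-byte char #1 = C2 B5.
Offset 2: leading byte 0xF3 = 11110011 → 4-byte char #2 = F3 82 A9 9E.
Offset 6: leading byte 0xD3 = 11010011 → 2-byte char #3 = D3 90.
Offset 8: leading byte 0xD8 = 11011000 → 2-byte char #4 = D8 A1.
Offset 10: leading byte 0xE7 = 11100111 → 3-byte char #5 = E7 9E AA.
Leading byte 0xE7 = 11100111 matches 1110xxxx → 3-byte sequence.
Byte 1: 0xE7 = 11100111, payload 0111 (4 bits).
Byte 2: 0x9E = 10011110 (10xxxxxx ✓), payload 011110.
Byte 3: 0xAA = 10101010 (10xxxxxx ✓), payload 101010.
Concatenate: 0111011110101010 = 0x77AA (16 bits → U+77AA).

U+77AA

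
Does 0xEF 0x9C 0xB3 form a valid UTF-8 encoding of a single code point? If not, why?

valid

Leading byte 0xEF = 11101111 → 3-byte form.
Continuation bytes 0x9C=10011100, 0xB3=10110011 all match 10xxxxxx.
Decoded value 0xF733 is ≥ 0x800 (shortest form) and not a surrogate.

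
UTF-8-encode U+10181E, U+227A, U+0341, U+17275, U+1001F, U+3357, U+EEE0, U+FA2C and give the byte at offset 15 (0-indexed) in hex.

U+10181E → 4-byte form F4 81 A0 9E at offsets 0–3.
U+227A → 3-byte form E2 89 BA at offsets 4–6.
U+0341 → 2-byte form CD 81 at offsets 7–8.
U+17275 → 4-byte form F0 97 89 B5 at offsets 9–12.
U+1001F → 4-byte form F0 90 80 9F at offsets 13–16.
Offset 15 falls in char 5's range; it's byte 3 of F0 90 80 9F = 0x80.

0x80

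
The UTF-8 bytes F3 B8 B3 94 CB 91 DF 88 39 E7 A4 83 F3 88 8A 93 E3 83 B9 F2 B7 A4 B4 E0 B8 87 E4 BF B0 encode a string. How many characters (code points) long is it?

10

Byte at offset 0: 0xF3 = 11110011 → 4-byte char (#1). Advance 4.
Byte at offset 4: 0xCB = 11001011 → 2-byte char (#2). Advance 2.
Byte at offset 6: 0xDF = 11011111 → 2-byte char (#3). Advance 2.
Byte at offset 8: 0x39 = 00111001 → 1-byte char (#4). Advance 1.
Byte at offset 9: 0xE7 = 11100111 → 3-byte char (#5). Advance 3.
Byte at offset 12: 0xF3 = 11110011 → 4-byte char (#6). Advance 4.
Byte at offset 16: 0xE3 = 11100011 → 3-byte char (#7). Advance 3.
Byte at offset 19: 0xF2 = 11110010 → 4-byte char (#8). Advance 4.
Byte at offset 23: 0xE0 = 11100000 → 3-byte char (#9). Advance 3.
Byte at offset 26: 0xE4 = 11100100 → 3-byte char (#10). Advance 3.
Reached end at offset 29 after 10 code points.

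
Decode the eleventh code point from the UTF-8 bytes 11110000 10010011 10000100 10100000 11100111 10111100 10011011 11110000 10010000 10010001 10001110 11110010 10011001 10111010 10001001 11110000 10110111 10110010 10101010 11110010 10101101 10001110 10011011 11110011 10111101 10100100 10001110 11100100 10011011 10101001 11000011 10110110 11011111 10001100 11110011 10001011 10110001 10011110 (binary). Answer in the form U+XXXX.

Offset 0: leading byte 0xF0 = 11110000 → 4-byte char #1 = F0 93 84 A0.
Offset 4: leading byte 0xE7 = 11100111 → 3-byte char #2 = E7 BC 9B.
Offset 7: leading byte 0xF0 = 11110000 → 4-byte char #3 = F0 90 91 8E.
Offset 11: leading byte 0xF2 = 11110010 → 4-byte char #4 = F2 99 BA 89.
Offset 15: leading byte 0xF0 = 11110000 → 4-byte char #5 = F0 B7 B2 AA.
Offset 19: leading byte 0xF2 = 11110010 → 4-byte char #6 = F2 AD 8E 9B.
Offset 23: leading byte 0xF3 = 11110011 → 4-byte char #7 = F3 BD A4 8E.
Offset 27: leading byte 0xE4 = 11100100 → 3-byte char #8 = E4 9B A9.
Offset 30: leading byte 0xC3 = 11000011 → 2-byte char #9 = C3 B6.
Offset 32: leading byte 0xDF = 11011111 → 2-byte char #10 = DF 8C.
Offset 34: leading byte 0xF3 = 11110011 → 4-byte char #11 = F3 8B B1 9E.
Leading byte 0xF3 = 11110011 matches 11110xxx → 4-byte sequence.
Byte 1: 0xF3 = 11110011, payload 011 (3 bits).
Byte 2: 0x8B = 10001011 (10xxxxxx ✓), payload 001011.
Byte 3: 0xB1 = 10110001 (10xxxxxx ✓), payload 110001.
Byte 4: 0x9E = 10011110 (10xxxxxx ✓), payload 011110.
Concatenate: 011001011110001011110 = 0xCBC5E (21 bits → U+CBC5E).

U+CBC5E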